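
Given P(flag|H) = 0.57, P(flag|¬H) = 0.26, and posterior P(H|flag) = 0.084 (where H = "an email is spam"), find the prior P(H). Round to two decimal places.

Bayes' rule in odds form gives O(H|E) = O(H)·[P(E|H)/P(E|¬H)], hence O(H) = O(H|E)/LR.
Posterior odds = 0.084/(1−0.084) = 0.0917. LR = 0.57/0.26 = 2.1923.
Prior odds = 0.0917/2.1923 = 0.0418, so P(H) = 0.0418/(1+0.0418) ≈ 0.04.

P(H) = 0.04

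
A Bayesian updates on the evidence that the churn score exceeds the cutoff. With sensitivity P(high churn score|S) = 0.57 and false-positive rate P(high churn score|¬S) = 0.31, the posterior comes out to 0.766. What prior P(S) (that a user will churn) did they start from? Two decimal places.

Bayes' rule in odds form gives O(S|E) = O(S)·[P(E|S)/P(E|¬S)], hence O(S) = O(S|E)/LR.
Posterior odds = 0.766/(1−0.766) = 3.2735. LR = 0.57/0.31 = 1.8387.
Prior odds = 3.2735/1.8387 = 1.7803, so P(S) = 1.7803/(1+1.7803) ≈ 0.64.

P(S) = 0.64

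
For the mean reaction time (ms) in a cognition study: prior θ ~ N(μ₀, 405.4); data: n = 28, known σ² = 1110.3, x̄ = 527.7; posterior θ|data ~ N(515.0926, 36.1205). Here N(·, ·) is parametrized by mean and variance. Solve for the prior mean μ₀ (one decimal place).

μ₀ = 386.2

The posterior mean is a precision-weighted average: μ_n = (τ₀μ₀ + τ_data·x̄)/(τ₀+τ_data), with τ₀=1/σ₀² and τ_data=n/σ².
Here τ₀ = 1/405.4 = 0.002467 and τ_data = 28/1110.3 = 0.025218, so τ_n = 0.027685.
Rearranging for μ₀: μ₀ = (μ_n·τ_n − τ_data·x̄)/τ₀ = (515.0926·0.027685 − 0.025218·527.7) / 0.002467 = 0.952800/0.002467 ≈ 386.2.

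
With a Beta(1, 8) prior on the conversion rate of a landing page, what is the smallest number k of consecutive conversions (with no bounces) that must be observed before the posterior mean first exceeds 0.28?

k = 3

After k conversions and 0 bounces the posterior is Beta(1+k, 8), with mean (1+k)/(1+8+k).
Set (1+k)/(9+k) > 0.28 and solve: k > (0.28·9 − 1)/(1 − 0.28) = 2.111.
The smallest integer exceeding 2.111 is 3.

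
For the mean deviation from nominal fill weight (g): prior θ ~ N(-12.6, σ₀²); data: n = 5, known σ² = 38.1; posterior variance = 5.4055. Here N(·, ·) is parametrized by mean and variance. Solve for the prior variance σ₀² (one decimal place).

σ₀² = 18.6

Posterior precision equals prior precision plus data precision: 1/σ_n² = 1/σ₀² + n/σ².
So 1/σ₀² = 1/5.4055 − 5/38.1 = 0.184997 − 0.131234 = 0.053763.
Hence σ₀² = 1/0.053763 ≈ 18.6.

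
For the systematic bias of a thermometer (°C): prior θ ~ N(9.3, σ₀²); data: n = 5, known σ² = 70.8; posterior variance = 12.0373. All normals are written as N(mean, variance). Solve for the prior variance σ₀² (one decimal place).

For the Normal–Normal model with known σ², precisions add: τ_n = τ₀ + n/σ².
So 1/σ₀² = 1/12.0373 − 5/70.8 = 0.083075 − 0.070621 = 0.012454.
Hence σ₀² = 1/0.012454 ≈ 80.3.

σ₀² = 80.3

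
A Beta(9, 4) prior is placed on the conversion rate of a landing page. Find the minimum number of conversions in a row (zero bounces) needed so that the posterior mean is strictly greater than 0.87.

k = 18

After k conversions and 0 bounces the posterior is Beta(9+k, 4), with mean (9+k)/(9+4+k).
Set (9+k)/(13+k) > 0.87 and solve: k > (0.87·13 − 9)/(1 − 0.87) = 17.769.
The smallest integer exceeding 17.769 is 18, and checking k=18: (27)/(31) = 0.8710 > 0.87.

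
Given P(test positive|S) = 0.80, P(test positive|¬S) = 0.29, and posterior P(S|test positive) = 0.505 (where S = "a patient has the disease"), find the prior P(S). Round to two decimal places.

P(S) = 0.27

Bayes' rule in odds form gives O(S|E) = O(S)·[P(E|S)/P(E|¬S)], hence O(S) = O(S|E)/LR.
Posterior odds = 0.505/(1−0.505) = 1.0202. LR = 0.80/0.29 = 2.7586.
Prior odds = 1.0202/2.7586 = 0.3698, so P(S) = 0.3698/(1+0.3698) ≈ 0.27.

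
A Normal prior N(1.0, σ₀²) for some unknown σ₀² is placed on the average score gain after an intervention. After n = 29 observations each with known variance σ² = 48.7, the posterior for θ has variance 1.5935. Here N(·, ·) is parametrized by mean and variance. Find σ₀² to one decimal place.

For the Normal–Normal model with known σ², precisions add: τ_n = τ₀ + n/σ².
So 1/σ₀² = 1/1.5935 − 29/48.7 = 0.627549 − 0.595483 = 0.032066.
Hence σ₀² = 1/0.032066 ≈ 31.2.

σ₀² = 31.2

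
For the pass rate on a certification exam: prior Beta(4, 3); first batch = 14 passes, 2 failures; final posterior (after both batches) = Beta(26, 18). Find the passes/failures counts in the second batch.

8 passes and 13 failures

Sequential conjugate updates are equivalent to a single update on the pooled data, so total successes = posterior α − prior α and total failures = posterior β − prior β.
Total across both batches: 26−4=22 passes, 18−3=15 failures.
Subtract the first batch: 22−14=8 passes and 15−2=13 failures.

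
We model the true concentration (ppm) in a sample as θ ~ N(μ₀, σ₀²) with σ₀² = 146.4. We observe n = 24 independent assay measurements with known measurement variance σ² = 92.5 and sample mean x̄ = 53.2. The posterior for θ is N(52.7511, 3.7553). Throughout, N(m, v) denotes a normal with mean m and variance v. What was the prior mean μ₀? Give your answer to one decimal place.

With known observation variance, the Normal–Normal posterior has precision τ_n = τ₀ + n/σ² and mean μ_n = (τ₀μ₀ + (n/σ²)x̄)/τ_n.
Here τ₀ = 1/146.4 = 0.006831 and τ_data = 24/92.5 = 0.259459, so τ_n = 0.266290.
Rearranging for μ₀: μ₀ = (μ_n·τ_n − τ_data·x̄)/τ₀ = (52.7511·0.266290 − 0.259459·53.2) / 0.006831 = 0.243872/0.006831 ≈ 35.7.

μ₀ = 35.7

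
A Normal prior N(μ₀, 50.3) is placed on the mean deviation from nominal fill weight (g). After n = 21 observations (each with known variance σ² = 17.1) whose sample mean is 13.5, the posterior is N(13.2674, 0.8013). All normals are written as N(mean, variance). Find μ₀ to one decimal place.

μ₀ = -1.1

The posterior mean is a precision-weighted average: μ_n = (τ₀μ₀ + τ_data·x̄)/(τ₀+τ_data), with τ₀=1/σ₀² and τ_data=n/σ².
Here τ₀ = 1/50.3 = 0.019881 and τ_data = 21/17.1 = 1.228070, so τ_n = 1.247951.
Rearranging for μ₀: μ₀ = (μ_n·τ_n − τ_data·x̄)/τ₀ = (13.2674·1.247951 − 1.228070·13.5) / 0.019881 = -0.021880/0.019881 ≈ -1.1.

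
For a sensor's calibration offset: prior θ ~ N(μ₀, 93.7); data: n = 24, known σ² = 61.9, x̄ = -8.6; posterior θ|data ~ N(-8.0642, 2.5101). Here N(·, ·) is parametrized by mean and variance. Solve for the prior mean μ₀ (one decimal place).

μ₀ = 11.4

The posterior mean is a precision-weighted average: μ_n = (τ₀μ₀ + τ_data·x̄)/(τ₀+τ_data), with τ₀=1/σ₀² and τ_data=n/σ².
Here τ₀ = 1/93.7 = 0.010672 and τ_data = 24/61.9 = 0.387722, so τ_n = 0.398394.
Rearranging for μ₀: μ₀ = (μ_n·τ_n − τ_data·x̄)/τ₀ = (-8.0642·0.398394 − 0.387722·-8.6) / 0.010672 = 0.121680/0.010672 ≈ 11.4.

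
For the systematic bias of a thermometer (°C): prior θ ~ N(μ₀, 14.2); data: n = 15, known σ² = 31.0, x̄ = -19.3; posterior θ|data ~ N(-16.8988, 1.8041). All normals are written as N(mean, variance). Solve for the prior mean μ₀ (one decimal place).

μ₀ = -0.4

With known observation variance, the Normal–Normal posterior has precision τ_n = τ₀ + n/σ² and mean μ_n = (τ₀μ₀ + (n/σ²)x̄)/τ_n.
Here τ₀ = 1/14.2 = 0.070423 and τ_data = 15/31.0 = 0.483871, so τ_n = 0.554294.
Rearranging for μ₀: μ₀ = (μ_n·τ_n − τ_data·x̄)/τ₀ = (-16.8988·0.554294 − 0.483871·-19.3) / 0.070423 = -0.028193/0.070423 ≈ -0.4.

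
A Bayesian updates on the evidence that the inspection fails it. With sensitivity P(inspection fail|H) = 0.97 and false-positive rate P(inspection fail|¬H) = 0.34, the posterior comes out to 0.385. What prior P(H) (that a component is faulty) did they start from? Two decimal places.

Bayes' rule in odds form gives O(H|E) = O(H)·[P(E|H)/P(E|¬H)], hence O(H) = O(H|E)/LR.
Posterior odds = 0.385/(1−0.385) = 0.6260. LR = 0.97/0.34 = 2.8529.
Prior odds = 0.6260/2.8529 = 0.2194, so P(H) = 0.2194/(1+0.2194) ≈ 0.18.

P(H) = 0.18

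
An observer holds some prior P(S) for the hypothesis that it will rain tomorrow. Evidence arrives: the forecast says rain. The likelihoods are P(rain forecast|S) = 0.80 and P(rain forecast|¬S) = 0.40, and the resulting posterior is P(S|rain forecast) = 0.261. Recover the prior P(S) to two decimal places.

P(S) = 0.15

In odds form, posterior odds = prior odds × likelihood ratio, so prior odds = posterior odds ÷ LR.
Posterior odds = 0.261/(1−0.261) = 0.3532. LR = 0.80/0.40 = 2.0000.
Prior odds = 0.3532/2.0000 = 0.1766, so P(S) = 0.1766/(1+0.1766) ≈ 0.15.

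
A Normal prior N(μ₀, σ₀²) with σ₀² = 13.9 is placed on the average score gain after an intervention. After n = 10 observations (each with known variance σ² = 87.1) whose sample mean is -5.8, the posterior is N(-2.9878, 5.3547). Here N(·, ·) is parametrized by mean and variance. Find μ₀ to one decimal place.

The posterior mean is a precision-weighted average: μ_n = (τ₀μ₀ + τ_data·x̄)/(τ₀+τ_data), with τ₀=1/σ₀² and τ_data=n/σ².
Here τ₀ = 1/13.9 = 0.071942 and τ_data = 10/87.1 = 0.114811, so τ_n = 0.186753.
Rearranging for μ₀: μ₀ = (μ_n·τ_n − τ_data·x̄)/τ₀ = (-2.9878·0.186753 − 0.114811·-5.8) / 0.071942 = 0.107923/0.071942 ≈ 1.5.

μ₀ = 1.5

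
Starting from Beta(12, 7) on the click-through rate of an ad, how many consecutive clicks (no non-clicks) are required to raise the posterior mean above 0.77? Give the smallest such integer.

k = 12

After k clicks and 0 non-clicks the posterior is Beta(12+k, 7), with mean (12+k)/(12+7+k).
Set (12+k)/(19+k) > 0.77 and solve: k > (0.77·19 − 12)/(1 − 0.77) = 11.435.
The smallest integer exceeding 11.435 is 12.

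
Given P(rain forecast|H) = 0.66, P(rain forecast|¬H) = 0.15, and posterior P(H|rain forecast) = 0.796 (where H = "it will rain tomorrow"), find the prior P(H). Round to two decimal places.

P(H) = 0.47

Bayes' rule in odds form gives O(H|E) = O(H)·[P(E|H)/P(E|¬H)], hence O(H) = O(H|E)/LR.
Posterior odds = 0.796/(1−0.796) = 3.9020. LR = 0.66/0.15 = 4.4000.
Prior odds = 3.9020/4.4000 = 0.8868, so P(H) = 0.8868/(1+0.8868) ≈ 0.47.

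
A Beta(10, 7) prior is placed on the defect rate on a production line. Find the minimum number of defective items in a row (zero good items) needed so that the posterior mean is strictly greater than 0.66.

k = 4

After k defective items and 0 good items the posterior is Beta(10+k, 7), with mean (10+k)/(10+7+k).
Set (10+k)/(17+k) > 0.66 and solve: k > (0.66·17 − 10)/(1 − 0.66) = 3.588.
The smallest integer exceeding 3.588 is 4, and checking k=4: (14)/(21) = 0.6667 > 0.66.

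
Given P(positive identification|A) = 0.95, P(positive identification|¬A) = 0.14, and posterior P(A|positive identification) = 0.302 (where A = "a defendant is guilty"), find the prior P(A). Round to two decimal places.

P(A) = 0.06

Bayes' rule in odds form gives O(A|E) = O(A)·[P(E|A)/P(E|¬A)], hence O(A) = O(A|E)/LR.
Posterior odds = 0.302/(1−0.302) = 0.4327. LR = 0.95/0.14 = 6.7857.
Prior odds = 0.4327/6.7857 = 0.0638, so P(A) = 0.0638/(1+0.0638) ≈ 0.06.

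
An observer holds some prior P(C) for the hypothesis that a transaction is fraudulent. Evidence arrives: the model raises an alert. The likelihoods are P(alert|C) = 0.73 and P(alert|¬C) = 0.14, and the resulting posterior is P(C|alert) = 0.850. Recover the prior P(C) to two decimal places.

Bayes' rule in odds form gives O(C|E) = O(C)·[P(E|C)/P(E|¬C)], hence O(C) = O(C|E)/LR.
Posterior odds = 0.850/(1−0.850) = 5.6667. LR = 0.73/0.14 = 5.2143.
Prior odds = 5.6667/5.2143 = 1.0868, so P(C) = 1.0868/(1+1.0868) ≈ 0.52.

P(C) = 0.52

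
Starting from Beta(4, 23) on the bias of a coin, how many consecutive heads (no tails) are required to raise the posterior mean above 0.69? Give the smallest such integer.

After k heads and 0 tails the posterior is Beta(4+k, 23), with mean (4+k)/(4+23+k).
Set (4+k)/(27+k) > 0.69 and solve: k > (0.69·27 − 4)/(1 − 0.69) = 47.194.
The smallest integer exceeding 47.194 is 48, and checking k=48: (52)/(75) = 0.6933 > 0.69.

k = 48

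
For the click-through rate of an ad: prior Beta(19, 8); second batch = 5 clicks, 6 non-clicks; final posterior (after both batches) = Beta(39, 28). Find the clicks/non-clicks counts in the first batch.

15 clicks and 14 non-clicks

Because Beta–binomial updating is additive in the counts, the combined data contributed (α_post−α_prior, β_post−β_prior) successes and failures.
Total across both batches: 39−19=20 clicks, 28−8=20 non-clicks.
Subtract the second batch: 20−5=15 clicks and 20−6=14 non-clicks.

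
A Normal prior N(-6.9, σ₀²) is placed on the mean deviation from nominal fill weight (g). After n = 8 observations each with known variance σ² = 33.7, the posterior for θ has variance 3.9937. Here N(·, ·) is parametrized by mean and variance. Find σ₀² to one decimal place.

Posterior precision equals prior precision plus data precision: 1/σ_n² = 1/σ₀² + n/σ².
So 1/σ₀² = 1/3.9937 − 8/33.7 = 0.250394 − 0.237389 = 0.013005.
Hence σ₀² = 1/0.013005 ≈ 76.9.

σ₀² = 76.9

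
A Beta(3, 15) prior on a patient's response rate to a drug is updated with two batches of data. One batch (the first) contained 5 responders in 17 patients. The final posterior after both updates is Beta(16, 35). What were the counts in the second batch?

8 responders and 8 non-responders

Because Beta–binomial updating is additive in the counts, the combined data contributed (α_post−α_prior, β_post−β_prior) successes and failures.
Total across both batches: 16−3=13 responders, 35−15=20 non-responders.
Subtract the first batch: 13−5=8 responders and 20−12=8 non-responders.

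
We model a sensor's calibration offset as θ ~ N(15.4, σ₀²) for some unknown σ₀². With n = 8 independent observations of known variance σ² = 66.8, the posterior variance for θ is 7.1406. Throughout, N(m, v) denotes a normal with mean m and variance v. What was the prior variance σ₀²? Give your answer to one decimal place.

σ₀² = 49.3

For the Normal–Normal model with known σ², precisions add: τ_n = τ₀ + n/σ².
So 1/σ₀² = 1/7.1406 − 8/66.8 = 0.140044 − 0.119760 = 0.020284.
Hence σ₀² = 1/0.020284 ≈ 49.3.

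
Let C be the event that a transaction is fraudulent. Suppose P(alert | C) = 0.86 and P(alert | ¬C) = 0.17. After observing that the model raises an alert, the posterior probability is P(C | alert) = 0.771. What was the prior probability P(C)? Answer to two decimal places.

P(C) = 0.40

Bayes' rule in odds form gives O(C|E) = O(C)·[P(E|C)/P(E|¬C)], hence O(C) = O(C|E)/LR.
Posterior odds = 0.771/(1−0.771) = 3.3668. LR = 0.86/0.17 = 5.0588.
Prior odds = 3.3668/5.0588 = 0.6655, so P(C) = 0.6655/(1+0.6655) ≈ 0.40.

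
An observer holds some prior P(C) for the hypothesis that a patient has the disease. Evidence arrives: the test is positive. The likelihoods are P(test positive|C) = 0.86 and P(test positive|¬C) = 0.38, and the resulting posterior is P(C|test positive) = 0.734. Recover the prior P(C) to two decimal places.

P(C) = 0.55

In odds form, posterior odds = prior odds × likelihood ratio, so prior odds = posterior odds ÷ LR.
Posterior odds = 0.734/(1−0.734) = 2.7594. LR = 0.86/0.38 = 2.2632.
Prior odds = 2.7594/2.2632 = 1.2192, so P(C) = 1.2192/(1+1.2192) ≈ 0.55.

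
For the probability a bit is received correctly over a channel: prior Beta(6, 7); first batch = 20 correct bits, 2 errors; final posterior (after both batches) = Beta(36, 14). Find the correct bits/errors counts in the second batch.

10 correct bits and 5 errors

Sequential conjugate updates are equivalent to a single update on the pooled data, so total successes = posterior α − prior α and total failures = posterior β − prior β.
Total across both batches: 36−6=30 correct bits, 14−7=7 errors.
Subtract the first batch: 30−20=10 correct bits and 7−2=5 errors.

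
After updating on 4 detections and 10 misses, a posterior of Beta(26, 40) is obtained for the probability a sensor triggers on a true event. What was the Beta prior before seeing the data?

Beta(22, 30)

Beta is conjugate to the binomial likelihood: posterior = Beta(a+s, b+f).
Subtract the data counts: 26−4=22, 40−10=30.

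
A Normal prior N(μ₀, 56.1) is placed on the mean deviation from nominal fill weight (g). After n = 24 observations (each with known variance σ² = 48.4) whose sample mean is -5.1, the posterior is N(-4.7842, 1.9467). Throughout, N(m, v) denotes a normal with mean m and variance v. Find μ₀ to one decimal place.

μ₀ = 4.0

The posterior mean is a precision-weighted average: μ_n = (τ₀μ₀ + τ_data·x̄)/(τ₀+τ_data), with τ₀=1/σ₀² and τ_data=n/σ².
Here τ₀ = 1/56.1 = 0.017825 and τ_data = 24/48.4 = 0.495868, so τ_n = 0.513693.
Rearranging for μ₀: μ₀ = (μ_n·τ_n − τ_data·x̄)/τ₀ = (-4.7842·0.513693 − 0.495868·-5.1) / 0.017825 = 0.071317/0.017825 ≈ 4.0.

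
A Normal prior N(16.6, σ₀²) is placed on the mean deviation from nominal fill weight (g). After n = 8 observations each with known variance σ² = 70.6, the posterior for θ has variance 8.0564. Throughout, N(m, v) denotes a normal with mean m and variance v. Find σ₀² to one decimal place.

Posterior precision equals prior precision plus data precision: 1/σ_n² = 1/σ₀² + n/σ².
So 1/σ₀² = 1/8.0564 − 8/70.6 = 0.124125 − 0.113314 = 0.010811.
Hence σ₀² = 1/0.010811 ≈ 92.5.

σ₀² = 92.5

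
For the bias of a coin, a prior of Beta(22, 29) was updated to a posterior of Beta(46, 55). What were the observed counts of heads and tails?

Under Beta–binomial conjugacy the posterior parameters are (a+s, b+f).
Match parameters: s=46−22=24, f=55−29=26.

24 heads and 26 tails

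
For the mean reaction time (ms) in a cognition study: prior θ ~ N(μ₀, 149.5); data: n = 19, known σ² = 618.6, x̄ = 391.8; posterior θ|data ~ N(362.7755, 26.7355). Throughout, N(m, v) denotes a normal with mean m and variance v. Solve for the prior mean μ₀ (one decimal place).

With known observation variance, the Normal–Normal posterior has precision τ_n = τ₀ + n/σ² and mean μ_n = (τ₀μ₀ + (n/σ²)x̄)/τ_n.
Here τ₀ = 1/149.5 = 0.006689 and τ_data = 19/618.6 = 0.030715, so τ_n = 0.037404.
Rearranging for μ₀: μ₀ = (μ_n·τ_n − τ_data·x̄)/τ₀ = (362.7755·0.037404 − 0.030715·391.8) / 0.006689 = 1.535118/0.006689 ≈ 229.5.

μ₀ = 229.5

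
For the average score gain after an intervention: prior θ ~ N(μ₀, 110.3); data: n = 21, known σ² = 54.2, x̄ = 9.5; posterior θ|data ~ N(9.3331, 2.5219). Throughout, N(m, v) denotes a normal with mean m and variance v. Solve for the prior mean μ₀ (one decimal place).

μ₀ = 2.2

With known observation variance, the Normal–Normal posterior has precision τ_n = τ₀ + n/σ² and mean μ_n = (τ₀μ₀ + (n/σ²)x̄)/τ_n.
Here τ₀ = 1/110.3 = 0.009066 and τ_data = 21/54.2 = 0.387454, so τ_n = 0.396520.
Rearranging for μ₀: μ₀ = (μ_n·τ_n − τ_data·x̄)/τ₀ = (9.3331·0.396520 − 0.387454·9.5) / 0.009066 = 0.019948/0.009066 ≈ 2.2.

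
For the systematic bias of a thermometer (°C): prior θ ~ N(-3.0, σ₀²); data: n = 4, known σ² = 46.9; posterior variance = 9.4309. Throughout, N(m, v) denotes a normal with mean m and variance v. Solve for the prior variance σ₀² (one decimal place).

σ₀² = 48.2

Posterior precision equals prior precision plus data precision: 1/σ_n² = 1/σ₀² + n/σ².
So 1/σ₀² = 1/9.4309 − 4/46.9 = 0.106034 − 0.085288 = 0.020746.
Hence σ₀² = 1/0.020746 ≈ 48.2.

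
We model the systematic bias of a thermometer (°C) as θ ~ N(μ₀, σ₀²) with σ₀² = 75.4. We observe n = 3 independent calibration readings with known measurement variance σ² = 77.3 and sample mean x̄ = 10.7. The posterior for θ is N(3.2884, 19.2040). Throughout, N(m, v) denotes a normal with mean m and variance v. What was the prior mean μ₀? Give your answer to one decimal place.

μ₀ = -18.4

The posterior mean is a precision-weighted average: μ_n = (τ₀μ₀ + τ_data·x̄)/(τ₀+τ_data), with τ₀=1/σ₀² and τ_data=n/σ².
Here τ₀ = 1/75.4 = 0.013263 and τ_data = 3/77.3 = 0.038810, so τ_n = 0.052073.
Rearranging for μ₀: μ₀ = (μ_n·τ_n − τ_data·x̄)/τ₀ = (3.2884·0.052073 − 0.038810·10.7) / 0.013263 = -0.244030/0.013263 ≈ -18.4.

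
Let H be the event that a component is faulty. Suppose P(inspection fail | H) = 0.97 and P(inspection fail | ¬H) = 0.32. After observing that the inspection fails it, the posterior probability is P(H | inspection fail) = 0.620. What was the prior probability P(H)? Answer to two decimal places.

P(H) = 0.35

Bayes' rule in odds form gives O(H|E) = O(H)·[P(E|H)/P(E|¬H)], hence O(H) = O(H|E)/LR.
Posterior odds = 0.620/(1−0.620) = 1.6316. LR = 0.97/0.32 = 3.0312.
Prior odds = 1.6316/3.0312 = 0.5383, so P(H) = 0.5383/(1+0.5383) ≈ 0.35.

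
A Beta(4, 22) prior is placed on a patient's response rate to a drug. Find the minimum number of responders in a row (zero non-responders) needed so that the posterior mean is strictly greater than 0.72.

After k responders and 0 non-responders the posterior is Beta(4+k, 22), with mean (4+k)/(4+22+k).
Set (4+k)/(26+k) > 0.72 and solve: k > (0.72·26 − 4)/(1 − 0.72) = 52.571.
The smallest integer exceeding 52.571 is 53, and checking k=53: (57)/(79) = 0.7215 > 0.72.

k = 53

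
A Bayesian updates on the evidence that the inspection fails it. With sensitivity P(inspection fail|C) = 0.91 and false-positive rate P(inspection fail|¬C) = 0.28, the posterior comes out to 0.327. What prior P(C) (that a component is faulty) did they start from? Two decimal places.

In odds form, posterior odds = prior odds × likelihood ratio, so prior odds = posterior odds ÷ LR.
Posterior odds = 0.327/(1−0.327) = 0.4859. LR = 0.91/0.28 = 3.2500.
Prior odds = 0.4859/3.2500 = 0.1495, so P(C) = 0.1495/(1+0.1495) ≈ 0.13.

P(C) = 0.13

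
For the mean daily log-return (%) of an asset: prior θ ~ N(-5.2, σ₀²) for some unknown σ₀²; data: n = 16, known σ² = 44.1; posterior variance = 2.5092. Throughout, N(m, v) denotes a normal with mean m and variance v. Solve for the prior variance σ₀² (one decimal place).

For the Normal–Normal model with known σ², precisions add: τ_n = τ₀ + n/σ².
So 1/σ₀² = 1/2.5092 − 16/44.1 = 0.398533 − 0.362812 = 0.035721.
Hence σ₀² = 1/0.035721 ≈ 28.0.

σ₀² = 28.0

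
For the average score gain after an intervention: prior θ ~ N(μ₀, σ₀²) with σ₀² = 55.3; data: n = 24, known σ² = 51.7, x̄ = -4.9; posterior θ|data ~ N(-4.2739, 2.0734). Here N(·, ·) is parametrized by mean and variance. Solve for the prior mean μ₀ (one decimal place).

μ₀ = 11.8

The posterior mean is a precision-weighted average: μ_n = (τ₀μ₀ + τ_data·x̄)/(τ₀+τ_data), with τ₀=1/σ₀² and τ_data=n/σ².
Here τ₀ = 1/55.3 = 0.018083 and τ_data = 24/51.7 = 0.464217, so τ_n = 0.482300.
Rearranging for μ₀: μ₀ = (μ_n·τ_n − τ_data·x̄)/τ₀ = (-4.2739·0.482300 − 0.464217·-4.9) / 0.018083 = 0.213361/0.018083 ≈ 11.8.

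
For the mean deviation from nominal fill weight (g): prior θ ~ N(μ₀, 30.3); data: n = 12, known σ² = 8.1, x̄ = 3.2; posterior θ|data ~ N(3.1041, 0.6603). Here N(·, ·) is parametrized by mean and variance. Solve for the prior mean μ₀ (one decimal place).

With known observation variance, the Normal–Normal posterior has precision τ_n = τ₀ + n/σ² and mean μ_n = (τ₀μ₀ + (n/σ²)x̄)/τ_n.
Here τ₀ = 1/30.3 = 0.033003 and τ_data = 12/8.1 = 1.481481, so τ_n = 1.514484.
Rearranging for μ₀: μ₀ = (μ_n·τ_n − τ_data·x̄)/τ₀ = (3.1041·1.514484 − 1.481481·3.2) / 0.033003 = -0.039629/0.033003 ≈ -1.2.

μ₀ = -1.2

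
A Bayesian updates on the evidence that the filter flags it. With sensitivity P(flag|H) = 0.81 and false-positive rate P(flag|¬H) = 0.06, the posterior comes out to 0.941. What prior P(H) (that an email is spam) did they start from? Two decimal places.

Bayes' rule in odds form gives O(H|E) = O(H)·[P(E|H)/P(E|¬H)], hence O(H) = O(H|E)/LR.
Posterior odds = 0.941/(1−0.941) = 15.9492. LR = 0.81/0.06 = 13.5000.
Prior odds = 15.9492/13.5000 = 1.1814, so P(H) = 1.1814/(1+1.1814) ≈ 0.54.

P(H) = 0.54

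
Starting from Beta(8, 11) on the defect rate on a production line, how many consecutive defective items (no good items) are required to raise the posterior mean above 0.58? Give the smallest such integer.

k = 8

After k defective items and 0 good items the posterior is Beta(8+k, 11), with mean (8+k)/(8+11+k).
Set (8+k)/(19+k) > 0.58 and solve: k > (0.58·19 − 8)/(1 − 0.58) = 7.190.
The smallest integer exceeding 7.190 is 8.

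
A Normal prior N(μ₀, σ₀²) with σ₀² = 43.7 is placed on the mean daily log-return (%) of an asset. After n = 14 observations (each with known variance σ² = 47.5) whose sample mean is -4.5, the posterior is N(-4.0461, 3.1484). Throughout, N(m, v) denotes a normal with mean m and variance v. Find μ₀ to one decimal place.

μ₀ = 1.8

The posterior mean is a precision-weighted average: μ_n = (τ₀μ₀ + τ_data·x̄)/(τ₀+τ_data), with τ₀=1/σ₀² and τ_data=n/σ².
Here τ₀ = 1/43.7 = 0.022883 and τ_data = 14/47.5 = 0.294737, so τ_n = 0.317620.
Rearranging for μ₀: μ₀ = (μ_n·τ_n − τ_data·x̄)/τ₀ = (-4.0461·0.317620 − 0.294737·-4.5) / 0.022883 = 0.041194/0.022883 ≈ 1.8.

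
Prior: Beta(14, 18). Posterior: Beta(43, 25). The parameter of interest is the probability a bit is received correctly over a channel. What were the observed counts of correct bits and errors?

Beta is conjugate to the binomial likelihood: posterior = Beta(α+s, β+f).
So s = 43 − 14 = 29 and f = 25 − 18 = 7.

29 correct bits and 7 errors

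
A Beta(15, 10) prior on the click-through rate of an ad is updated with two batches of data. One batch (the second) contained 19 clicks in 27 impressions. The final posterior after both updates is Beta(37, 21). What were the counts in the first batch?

Sequential conjugate updates are equivalent to a single update on the pooled data, so total successes = posterior α − prior α and total failures = posterior β − prior β.
Total across both batches: 37−15=22 clicks, 21−10=11 non-clicks.
Subtract the second batch: 22−19=3 clicks and 11−8=3 non-clicks.

3 clicks and 3 non-clicks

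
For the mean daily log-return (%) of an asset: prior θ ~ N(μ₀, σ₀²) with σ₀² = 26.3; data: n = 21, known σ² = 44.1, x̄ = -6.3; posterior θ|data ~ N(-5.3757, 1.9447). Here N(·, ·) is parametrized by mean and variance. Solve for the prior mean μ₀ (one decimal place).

μ₀ = 6.2

The posterior mean is a precision-weighted average: μ_n = (τ₀μ₀ + τ_data·x̄)/(τ₀+τ_data), with τ₀=1/σ₀² and τ_data=n/σ².
Here τ₀ = 1/26.3 = 0.038023 and τ_data = 21/44.1 = 0.476190, so τ_n = 0.514213.
Rearranging for μ₀: μ₀ = (μ_n·τ_n − τ_data·x̄)/τ₀ = (-5.3757·0.514213 − 0.476190·-6.3) / 0.038023 = 0.235742/0.038023 ≈ 6.2.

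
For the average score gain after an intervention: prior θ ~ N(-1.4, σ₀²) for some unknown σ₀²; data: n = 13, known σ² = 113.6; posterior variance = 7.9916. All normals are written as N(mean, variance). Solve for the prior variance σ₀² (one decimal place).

Posterior precision equals prior precision plus data precision: 1/σ_n² = 1/σ₀² + n/σ².
So 1/σ₀² = 1/7.9916 − 13/113.6 = 0.125131 − 0.114437 = 0.010694.
Hence σ₀² = 1/0.010694 ≈ 93.5.

σ₀² = 93.5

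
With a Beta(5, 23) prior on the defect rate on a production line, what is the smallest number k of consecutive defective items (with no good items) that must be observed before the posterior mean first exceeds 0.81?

k = 94

After k defective items and 0 good items the posterior is Beta(5+k, 23), with mean (5+k)/(5+23+k).
Set (5+k)/(28+k) > 0.81 and solve: k > (0.81·28 − 5)/(1 − 0.81) = 93.053.
The smallest integer exceeding 93.053 is 94.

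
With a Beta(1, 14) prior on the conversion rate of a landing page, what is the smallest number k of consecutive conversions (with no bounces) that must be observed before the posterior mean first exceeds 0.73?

After k conversions and 0 bounces the posterior is Beta(1+k, 14), with mean (1+k)/(1+14+k).
Set (1+k)/(15+k) > 0.73 and solve: k > (0.73·15 − 1)/(1 − 0.73) = 36.852.
The smallest integer exceeding 36.852 is 37, and checking k=37: (38)/(52) = 0.7308 > 0.73.

k = 37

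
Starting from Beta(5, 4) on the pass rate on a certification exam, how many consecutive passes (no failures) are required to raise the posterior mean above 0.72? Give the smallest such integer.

After k passes and 0 failures the posterior is Beta(5+k, 4), with mean (5+k)/(5+4+k).
Set (5+k)/(9+k) > 0.72 and solve: k > (0.72·9 − 5)/(1 − 0.72) = 5.286.
The smallest integer exceeding 5.286 is 6, and checking k=6: (11)/(15) = 0.7333 > 0.72.

k = 6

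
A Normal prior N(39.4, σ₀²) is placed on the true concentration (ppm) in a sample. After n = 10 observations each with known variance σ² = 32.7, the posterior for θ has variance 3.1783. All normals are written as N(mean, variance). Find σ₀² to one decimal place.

For the Normal–Normal model with known σ², precisions add: τ_n = τ₀ + n/σ².
So 1/σ₀² = 1/3.1783 − 10/32.7 = 0.314634 − 0.305810 = 0.008824.
Hence σ₀² = 1/0.008824 ≈ 113.3.

σ₀² = 113.3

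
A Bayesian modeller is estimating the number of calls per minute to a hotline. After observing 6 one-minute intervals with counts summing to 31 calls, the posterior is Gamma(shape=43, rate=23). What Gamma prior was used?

Gamma(shape=12, rate=17)

A Gamma(α, β) prior (rate parametrization) on a Poisson rate with n observations summing to S gives posterior Gamma(α+S, β+n).
So α = 43 − 31 = 12 and β = 23 − 6 = 17.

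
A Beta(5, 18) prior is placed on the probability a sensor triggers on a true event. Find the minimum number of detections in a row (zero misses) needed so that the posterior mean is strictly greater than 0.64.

k = 28

After k detections and 0 misses the posterior is Beta(5+k, 18), with mean (5+k)/(5+18+k).
Set (5+k)/(23+k) > 0.64 and solve: k > (0.64·23 − 5)/(1 − 0.64) = 27.000.
The smallest integer exceeding 27.000 is 28, and checking k=28: (33)/(51) = 0.6471 > 0.64.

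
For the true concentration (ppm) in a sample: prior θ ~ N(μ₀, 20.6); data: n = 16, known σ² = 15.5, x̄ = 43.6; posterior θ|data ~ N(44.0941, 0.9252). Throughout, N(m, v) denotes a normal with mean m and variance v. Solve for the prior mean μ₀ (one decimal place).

With known observation variance, the Normal–Normal posterior has precision τ_n = τ₀ + n/σ² and mean μ_n = (τ₀μ₀ + (n/σ²)x̄)/τ_n.
Here τ₀ = 1/20.6 = 0.048544 and τ_data = 16/15.5 = 1.032258, so τ_n = 1.080802.
Rearranging for μ₀: μ₀ = (μ_n·τ_n − τ_data·x̄)/τ₀ = (44.0941·1.080802 − 1.032258·43.6) / 0.048544 = 2.650543/0.048544 ≈ 54.6.

μ₀ = 54.6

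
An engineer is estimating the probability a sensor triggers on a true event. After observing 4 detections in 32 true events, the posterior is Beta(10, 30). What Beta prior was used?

Beta is conjugate to the binomial likelihood: posterior = Beta(α+s, β+f).
So α = 10 − 4 = 6 and β = 30 − 28 = 2.

Beta(6, 2)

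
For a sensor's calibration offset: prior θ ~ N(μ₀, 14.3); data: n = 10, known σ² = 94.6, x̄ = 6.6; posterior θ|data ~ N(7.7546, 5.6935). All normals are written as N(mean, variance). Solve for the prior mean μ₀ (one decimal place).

With known observation variance, the Normal–Normal posterior has precision τ_n = τ₀ + n/σ² and mean μ_n = (τ₀μ₀ + (n/σ²)x̄)/τ_n.
Here τ₀ = 1/14.3 = 0.069930 and τ_data = 10/94.6 = 0.105708, so τ_n = 0.175638.
Rearranging for μ₀: μ₀ = (μ_n·τ_n − τ_data·x̄)/τ₀ = (7.7546·0.175638 − 0.105708·6.6) / 0.069930 = 0.664330/0.069930 ≈ 9.5.

μ₀ = 9.5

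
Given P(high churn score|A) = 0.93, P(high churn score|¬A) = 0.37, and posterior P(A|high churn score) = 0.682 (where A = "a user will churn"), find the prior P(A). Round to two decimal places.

In odds form, posterior odds = prior odds × likelihood ratio, so prior odds = posterior odds ÷ LR.
Posterior odds = 0.682/(1−0.682) = 2.1447. LR = 0.93/0.37 = 2.5135.
Prior odds = 2.1447/2.5135 = 0.8533, so P(A) = 0.8533/(1+0.8533) ≈ 0.46.

P(A) = 0.46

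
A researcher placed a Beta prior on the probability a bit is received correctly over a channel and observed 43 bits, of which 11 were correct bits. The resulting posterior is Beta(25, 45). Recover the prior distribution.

Beta(14, 13)

A Beta(a, b) prior with s successes and f failures in binomial data gives a Beta(a+s, b+f) posterior.
Subtract the data counts: 25−11=14, 45−32=13.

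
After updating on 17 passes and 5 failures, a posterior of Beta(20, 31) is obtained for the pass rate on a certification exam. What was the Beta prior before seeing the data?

A Beta(α, β) prior with s successes and f failures in binomial data gives a Beta(α+s, β+f) posterior.
Subtract the data counts: 20−17=3, 31−5=26.

Beta(3, 26)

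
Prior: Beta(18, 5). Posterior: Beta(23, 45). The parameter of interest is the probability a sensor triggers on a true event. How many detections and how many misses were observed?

5 detections and 40 misses

A Beta(α, β) prior with s successes and f failures in binomial data gives a Beta(α+s, β+f) posterior.
Match parameters: s=23−18=5, f=45−5=40.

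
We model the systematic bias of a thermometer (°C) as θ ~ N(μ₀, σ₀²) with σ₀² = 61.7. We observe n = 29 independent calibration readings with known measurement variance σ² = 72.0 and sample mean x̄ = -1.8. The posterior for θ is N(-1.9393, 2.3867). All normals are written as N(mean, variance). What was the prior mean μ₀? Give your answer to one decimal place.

μ₀ = -5.4

With known observation variance, the Normal–Normal posterior has precision τ_n = τ₀ + n/σ² and mean μ_n = (τ₀μ₀ + (n/σ²)x̄)/τ_n.
Here τ₀ = 1/61.7 = 0.016207 and τ_data = 29/72.0 = 0.402778, so τ_n = 0.418985.
Rearranging for μ₀: μ₀ = (μ_n·τ_n − τ_data·x̄)/τ₀ = (-1.9393·0.418985 − 0.402778·-1.8) / 0.016207 = -0.087537/0.016207 ≈ -5.4.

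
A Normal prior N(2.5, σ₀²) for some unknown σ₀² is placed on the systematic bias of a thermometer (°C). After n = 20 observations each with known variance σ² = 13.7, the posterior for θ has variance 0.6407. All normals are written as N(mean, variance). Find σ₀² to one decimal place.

σ₀² = 9.9

For the Normal–Normal model with known σ², precisions add: τ_n = τ₀ + n/σ².
So 1/σ₀² = 1/0.6407 − 20/13.7 = 1.560793 − 1.459854 = 0.100939.
Hence σ₀² = 1/0.100939 ≈ 9.9.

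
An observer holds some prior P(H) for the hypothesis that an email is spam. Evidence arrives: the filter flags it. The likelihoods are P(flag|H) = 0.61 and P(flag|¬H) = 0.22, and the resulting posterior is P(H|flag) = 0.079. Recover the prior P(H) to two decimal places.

Bayes' rule in odds form gives O(H|E) = O(H)·[P(E|H)/P(E|¬H)], hence O(H) = O(H|E)/LR.
Posterior odds = 0.079/(1−0.079) = 0.0858. LR = 0.61/0.22 = 2.7727.
Prior odds = 0.0858/2.7727 = 0.0309, so P(H) = 0.0309/(1+0.0309) ≈ 0.03.

P(H) = 0.03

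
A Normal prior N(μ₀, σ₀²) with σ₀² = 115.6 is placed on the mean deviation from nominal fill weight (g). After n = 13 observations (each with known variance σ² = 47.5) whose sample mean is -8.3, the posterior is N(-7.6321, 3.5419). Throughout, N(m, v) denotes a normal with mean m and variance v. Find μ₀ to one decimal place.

With known observation variance, the Normal–Normal posterior has precision τ_n = τ₀ + n/σ² and mean μ_n = (τ₀μ₀ + (n/σ²)x̄)/τ_n.
Here τ₀ = 1/115.6 = 0.008651 and τ_data = 13/47.5 = 0.273684, so τ_n = 0.282335.
Rearranging for μ₀: μ₀ = (μ_n·τ_n − τ_data·x̄)/τ₀ = (-7.6321·0.282335 − 0.273684·-8.3) / 0.008651 = 0.116768/0.008651 ≈ 13.5.

μ₀ = 13.5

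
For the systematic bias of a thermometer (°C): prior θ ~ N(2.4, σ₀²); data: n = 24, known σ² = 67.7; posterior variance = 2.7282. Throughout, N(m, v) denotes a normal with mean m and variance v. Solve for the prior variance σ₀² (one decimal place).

Posterior precision equals prior precision plus data precision: 1/σ_n² = 1/σ₀² + n/σ².
So 1/σ₀² = 1/2.7282 − 24/67.7 = 0.366542 − 0.354505 = 0.012037.
Hence σ₀² = 1/0.012037 ≈ 83.1.

σ₀² = 83.1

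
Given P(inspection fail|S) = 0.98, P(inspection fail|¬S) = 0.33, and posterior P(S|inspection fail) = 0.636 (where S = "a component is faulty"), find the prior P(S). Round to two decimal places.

Bayes' rule in odds form gives O(S|E) = O(S)·[P(E|S)/P(E|¬S)], hence O(S) = O(S|E)/LR.
Posterior odds = 0.636/(1−0.636) = 1.7473. LR = 0.98/0.33 = 2.9697.
Prior odds = 1.7473/2.9697 = 0.5884, so P(S) = 0.5884/(1+0.5884) ≈ 0.37.

P(S) = 0.37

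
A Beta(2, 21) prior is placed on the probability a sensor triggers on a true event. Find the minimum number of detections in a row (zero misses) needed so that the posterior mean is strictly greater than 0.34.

After k detections and 0 misses the posterior is Beta(2+k, 21), with mean (2+k)/(2+21+k).
Set (2+k)/(23+k) > 0.34 and solve: k > (0.34·23 − 2)/(1 − 0.34) = 8.818.
The smallest integer exceeding 8.818 is 9, and checking k=9: (11)/(32) = 0.3438 > 0.34.

k = 9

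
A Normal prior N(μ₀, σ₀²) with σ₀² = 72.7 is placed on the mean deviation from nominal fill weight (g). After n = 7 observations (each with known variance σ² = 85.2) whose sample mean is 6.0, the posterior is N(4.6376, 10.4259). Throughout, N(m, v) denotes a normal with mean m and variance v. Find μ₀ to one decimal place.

The posterior mean is a precision-weighted average: μ_n = (τ₀μ₀ + τ_data·x̄)/(τ₀+τ_data), with τ₀=1/σ₀² and τ_data=n/σ².
Here τ₀ = 1/72.7 = 0.013755 and τ_data = 7/85.2 = 0.082160, so τ_n = 0.095915.
Rearranging for μ₀: μ₀ = (μ_n·τ_n − τ_data·x̄)/τ₀ = (4.6376·0.095915 − 0.082160·6.0) / 0.013755 = -0.048145/0.013755 ≈ -3.5.

μ₀ = -3.5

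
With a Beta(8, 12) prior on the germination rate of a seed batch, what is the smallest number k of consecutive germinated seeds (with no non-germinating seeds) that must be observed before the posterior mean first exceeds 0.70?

After k germinated seeds and 0 non-germinating seeds the posterior is Beta(8+k, 12), with mean (8+k)/(8+12+k).
Set (8+k)/(20+k) > 0.70 and solve: k > (0.70·20 − 8)/(1 − 0.70) = 20.000.
The smallest integer exceeding 20.000 is 21, and checking k=21: (29)/(41) = 0.7073 > 0.70.

k = 21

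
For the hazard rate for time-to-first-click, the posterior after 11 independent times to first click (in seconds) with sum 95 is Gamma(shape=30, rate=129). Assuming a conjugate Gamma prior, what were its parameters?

For an exponential likelihood with a Gamma(α, β) prior on the rate, n observations with total T give posterior Gamma(α+n, β+T).
So α = 30 − 11 = 19 and β = 129 − 95 = 34.

Gamma(shape=19, rate=34)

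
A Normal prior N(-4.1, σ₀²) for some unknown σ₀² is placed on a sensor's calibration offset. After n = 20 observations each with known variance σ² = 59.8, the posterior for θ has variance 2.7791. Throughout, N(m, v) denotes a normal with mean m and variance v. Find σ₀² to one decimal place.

For the Normal–Normal model with known σ², precisions add: τ_n = τ₀ + n/σ².
So 1/σ₀² = 1/2.7791 − 20/59.8 = 0.359829 − 0.334448 = 0.025381.
Hence σ₀² = 1/0.025381 ≈ 39.4.

σ₀² = 39.4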